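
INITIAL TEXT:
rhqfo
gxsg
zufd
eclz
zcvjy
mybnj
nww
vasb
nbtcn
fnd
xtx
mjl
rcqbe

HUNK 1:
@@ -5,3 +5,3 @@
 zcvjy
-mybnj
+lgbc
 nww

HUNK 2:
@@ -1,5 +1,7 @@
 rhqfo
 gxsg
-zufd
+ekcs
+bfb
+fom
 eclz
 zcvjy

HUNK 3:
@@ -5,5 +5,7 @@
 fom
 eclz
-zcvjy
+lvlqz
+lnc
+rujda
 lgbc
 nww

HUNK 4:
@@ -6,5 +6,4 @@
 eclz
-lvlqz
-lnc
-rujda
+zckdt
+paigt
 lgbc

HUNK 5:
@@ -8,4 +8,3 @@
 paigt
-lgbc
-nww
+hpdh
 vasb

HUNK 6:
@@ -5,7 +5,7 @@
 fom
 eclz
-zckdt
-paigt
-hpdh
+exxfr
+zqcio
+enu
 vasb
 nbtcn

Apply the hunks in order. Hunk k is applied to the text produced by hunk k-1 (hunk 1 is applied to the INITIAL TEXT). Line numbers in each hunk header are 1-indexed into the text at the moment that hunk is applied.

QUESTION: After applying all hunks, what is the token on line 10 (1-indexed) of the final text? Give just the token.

Answer: vasb

Derivation:
Hunk 1: at line 5 remove [mybnj] add [lgbc] -> 13 lines: rhqfo gxsg zufd eclz zcvjy lgbc nww vasb nbtcn fnd xtx mjl rcqbe
Hunk 2: at line 1 remove [zufd] add [ekcs,bfb,fom] -> 15 lines: rhqfo gxsg ekcs bfb fom eclz zcvjy lgbc nww vasb nbtcn fnd xtx mjl rcqbe
Hunk 3: at line 5 remove [zcvjy] add [lvlqz,lnc,rujda] -> 17 lines: rhqfo gxsg ekcs bfb fom eclz lvlqz lnc rujda lgbc nww vasb nbtcn fnd xtx mjl rcqbe
Hunk 4: at line 6 remove [lvlqz,lnc,rujda] add [zckdt,paigt] -> 16 lines: rhqfo gxsg ekcs bfb fom eclz zckdt paigt lgbc nww vasb nbtcn fnd xtx mjl rcqbe
Hunk 5: at line 8 remove [lgbc,nww] add [hpdh] -> 15 lines: rhqfo gxsg ekcs bfb fom eclz zckdt paigt hpdh vasb nbtcn fnd xtx mjl rcqbe
Hunk 6: at line 5 remove [zckdt,paigt,hpdh] add [exxfr,zqcio,enu] -> 15 lines: rhqfo gxsg ekcs bfb fom eclz exxfr zqcio enu vasb nbtcn fnd xtx mjl rcqbe
Final line 10: vasb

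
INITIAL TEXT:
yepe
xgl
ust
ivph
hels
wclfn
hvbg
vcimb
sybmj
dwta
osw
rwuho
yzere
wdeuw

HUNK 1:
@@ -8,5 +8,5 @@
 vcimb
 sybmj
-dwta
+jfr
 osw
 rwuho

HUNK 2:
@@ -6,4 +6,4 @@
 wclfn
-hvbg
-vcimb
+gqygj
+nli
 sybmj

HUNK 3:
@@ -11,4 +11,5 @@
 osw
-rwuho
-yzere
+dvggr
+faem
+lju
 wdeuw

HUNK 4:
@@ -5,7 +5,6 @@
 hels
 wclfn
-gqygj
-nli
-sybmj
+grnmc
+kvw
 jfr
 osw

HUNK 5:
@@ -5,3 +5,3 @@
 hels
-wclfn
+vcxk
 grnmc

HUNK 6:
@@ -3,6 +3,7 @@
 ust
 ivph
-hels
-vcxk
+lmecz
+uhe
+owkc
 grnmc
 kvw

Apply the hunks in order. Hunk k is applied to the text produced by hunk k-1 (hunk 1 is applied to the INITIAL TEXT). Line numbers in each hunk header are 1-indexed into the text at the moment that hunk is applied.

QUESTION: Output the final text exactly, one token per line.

Hunk 1: at line 8 remove [dwta] add [jfr] -> 14 lines: yepe xgl ust ivph hels wclfn hvbg vcimb sybmj jfr osw rwuho yzere wdeuw
Hunk 2: at line 6 remove [hvbg,vcimb] add [gqygj,nli] -> 14 lines: yepe xgl ust ivph hels wclfn gqygj nli sybmj jfr osw rwuho yzere wdeuw
Hunk 3: at line 11 remove [rwuho,yzere] add [dvggr,faem,lju] -> 15 lines: yepe xgl ust ivph hels wclfn gqygj nli sybmj jfr osw dvggr faem lju wdeuw
Hunk 4: at line 5 remove [gqygj,nli,sybmj] add [grnmc,kvw] -> 14 lines: yepe xgl ust ivph hels wclfn grnmc kvw jfr osw dvggr faem lju wdeuw
Hunk 5: at line 5 remove [wclfn] add [vcxk] -> 14 lines: yepe xgl ust ivph hels vcxk grnmc kvw jfr osw dvggr faem lju wdeuw
Hunk 6: at line 3 remove [hels,vcxk] add [lmecz,uhe,owkc] -> 15 lines: yepe xgl ust ivph lmecz uhe owkc grnmc kvw jfr osw dvggr faem lju wdeuw

Answer: yepe
xgl
ust
ivph
lmecz
uhe
owkc
grnmc
kvw
jfr
osw
dvggr
faem
lju
wdeuw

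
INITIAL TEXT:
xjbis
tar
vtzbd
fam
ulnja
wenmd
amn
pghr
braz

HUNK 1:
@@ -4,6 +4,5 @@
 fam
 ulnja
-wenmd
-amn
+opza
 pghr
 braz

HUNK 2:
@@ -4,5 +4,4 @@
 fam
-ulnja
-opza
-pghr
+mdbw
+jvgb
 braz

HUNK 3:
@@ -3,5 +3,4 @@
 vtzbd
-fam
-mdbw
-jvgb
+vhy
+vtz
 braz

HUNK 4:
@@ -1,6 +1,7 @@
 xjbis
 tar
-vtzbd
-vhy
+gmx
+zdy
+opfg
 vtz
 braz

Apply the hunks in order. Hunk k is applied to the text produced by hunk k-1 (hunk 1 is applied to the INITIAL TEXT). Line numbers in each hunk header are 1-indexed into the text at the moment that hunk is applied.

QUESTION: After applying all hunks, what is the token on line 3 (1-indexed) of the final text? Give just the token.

Answer: gmx

Derivation:
Hunk 1: at line 4 remove [wenmd,amn] add [opza] -> 8 lines: xjbis tar vtzbd fam ulnja opza pghr braz
Hunk 2: at line 4 remove [ulnja,opza,pghr] add [mdbw,jvgb] -> 7 lines: xjbis tar vtzbd fam mdbw jvgb braz
Hunk 3: at line 3 remove [fam,mdbw,jvgb] add [vhy,vtz] -> 6 lines: xjbis tar vtzbd vhy vtz braz
Hunk 4: at line 1 remove [vtzbd,vhy] add [gmx,zdy,opfg] -> 7 lines: xjbis tar gmx zdy opfg vtz braz
Final line 3: gmx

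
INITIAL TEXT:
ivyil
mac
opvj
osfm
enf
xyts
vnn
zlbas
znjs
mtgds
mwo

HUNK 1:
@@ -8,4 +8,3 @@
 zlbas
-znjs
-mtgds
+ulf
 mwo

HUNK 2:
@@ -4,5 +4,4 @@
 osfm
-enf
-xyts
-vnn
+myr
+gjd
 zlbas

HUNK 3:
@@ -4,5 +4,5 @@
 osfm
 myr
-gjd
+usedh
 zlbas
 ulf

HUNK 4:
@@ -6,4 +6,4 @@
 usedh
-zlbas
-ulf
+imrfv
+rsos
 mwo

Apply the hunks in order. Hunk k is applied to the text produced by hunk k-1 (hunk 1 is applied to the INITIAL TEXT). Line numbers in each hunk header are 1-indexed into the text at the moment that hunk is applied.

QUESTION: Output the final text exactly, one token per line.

Answer: ivyil
mac
opvj
osfm
myr
usedh
imrfv
rsos
mwo

Derivation:
Hunk 1: at line 8 remove [znjs,mtgds] add [ulf] -> 10 lines: ivyil mac opvj osfm enf xyts vnn zlbas ulf mwo
Hunk 2: at line 4 remove [enf,xyts,vnn] add [myr,gjd] -> 9 lines: ivyil mac opvj osfm myr gjd zlbas ulf mwo
Hunk 3: at line 4 remove [gjd] add [usedh] -> 9 lines: ivyil mac opvj osfm myr usedh zlbas ulf mwo
Hunk 4: at line 6 remove [zlbas,ulf] add [imrfv,rsos] -> 9 lines: ivyil mac opvj osfm myr usedh imrfv rsos mwo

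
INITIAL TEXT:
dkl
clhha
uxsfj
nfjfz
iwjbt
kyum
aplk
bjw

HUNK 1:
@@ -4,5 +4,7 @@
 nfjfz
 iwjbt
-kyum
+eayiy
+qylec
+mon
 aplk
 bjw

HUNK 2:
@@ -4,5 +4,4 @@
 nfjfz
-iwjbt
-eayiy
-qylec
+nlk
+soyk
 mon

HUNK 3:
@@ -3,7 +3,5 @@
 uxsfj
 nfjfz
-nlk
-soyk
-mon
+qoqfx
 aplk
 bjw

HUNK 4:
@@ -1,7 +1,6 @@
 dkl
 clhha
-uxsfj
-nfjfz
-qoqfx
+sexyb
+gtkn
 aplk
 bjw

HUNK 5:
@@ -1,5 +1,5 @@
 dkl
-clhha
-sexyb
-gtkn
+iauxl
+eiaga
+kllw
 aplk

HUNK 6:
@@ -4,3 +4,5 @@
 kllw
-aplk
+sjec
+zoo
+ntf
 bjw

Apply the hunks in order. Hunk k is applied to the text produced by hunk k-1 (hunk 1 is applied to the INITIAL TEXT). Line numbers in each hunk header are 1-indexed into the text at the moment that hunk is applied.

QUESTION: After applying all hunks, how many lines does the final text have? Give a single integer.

Hunk 1: at line 4 remove [kyum] add [eayiy,qylec,mon] -> 10 lines: dkl clhha uxsfj nfjfz iwjbt eayiy qylec mon aplk bjw
Hunk 2: at line 4 remove [iwjbt,eayiy,qylec] add [nlk,soyk] -> 9 lines: dkl clhha uxsfj nfjfz nlk soyk mon aplk bjw
Hunk 3: at line 3 remove [nlk,soyk,mon] add [qoqfx] -> 7 lines: dkl clhha uxsfj nfjfz qoqfx aplk bjw
Hunk 4: at line 1 remove [uxsfj,nfjfz,qoqfx] add [sexyb,gtkn] -> 6 lines: dkl clhha sexyb gtkn aplk bjw
Hunk 5: at line 1 remove [clhha,sexyb,gtkn] add [iauxl,eiaga,kllw] -> 6 lines: dkl iauxl eiaga kllw aplk bjw
Hunk 6: at line 4 remove [aplk] add [sjec,zoo,ntf] -> 8 lines: dkl iauxl eiaga kllw sjec zoo ntf bjw
Final line count: 8

Answer: 8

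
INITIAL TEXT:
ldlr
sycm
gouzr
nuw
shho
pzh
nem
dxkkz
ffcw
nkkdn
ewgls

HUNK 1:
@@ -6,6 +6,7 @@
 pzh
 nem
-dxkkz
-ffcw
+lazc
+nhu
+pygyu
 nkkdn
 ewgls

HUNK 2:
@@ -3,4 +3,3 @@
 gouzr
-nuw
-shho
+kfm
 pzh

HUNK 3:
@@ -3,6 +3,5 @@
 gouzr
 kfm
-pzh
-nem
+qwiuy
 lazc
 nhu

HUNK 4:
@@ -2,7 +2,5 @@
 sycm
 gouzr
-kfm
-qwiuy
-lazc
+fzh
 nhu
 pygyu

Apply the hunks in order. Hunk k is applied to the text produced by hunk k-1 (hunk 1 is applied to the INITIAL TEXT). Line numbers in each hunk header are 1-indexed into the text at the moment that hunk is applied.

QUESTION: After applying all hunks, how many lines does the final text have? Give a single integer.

Answer: 8

Derivation:
Hunk 1: at line 6 remove [dxkkz,ffcw] add [lazc,nhu,pygyu] -> 12 lines: ldlr sycm gouzr nuw shho pzh nem lazc nhu pygyu nkkdn ewgls
Hunk 2: at line 3 remove [nuw,shho] add [kfm] -> 11 lines: ldlr sycm gouzr kfm pzh nem lazc nhu pygyu nkkdn ewgls
Hunk 3: at line 3 remove [pzh,nem] add [qwiuy] -> 10 lines: ldlr sycm gouzr kfm qwiuy lazc nhu pygyu nkkdn ewgls
Hunk 4: at line 2 remove [kfm,qwiuy,lazc] add [fzh] -> 8 lines: ldlr sycm gouzr fzh nhu pygyu nkkdn ewgls
Final line count: 8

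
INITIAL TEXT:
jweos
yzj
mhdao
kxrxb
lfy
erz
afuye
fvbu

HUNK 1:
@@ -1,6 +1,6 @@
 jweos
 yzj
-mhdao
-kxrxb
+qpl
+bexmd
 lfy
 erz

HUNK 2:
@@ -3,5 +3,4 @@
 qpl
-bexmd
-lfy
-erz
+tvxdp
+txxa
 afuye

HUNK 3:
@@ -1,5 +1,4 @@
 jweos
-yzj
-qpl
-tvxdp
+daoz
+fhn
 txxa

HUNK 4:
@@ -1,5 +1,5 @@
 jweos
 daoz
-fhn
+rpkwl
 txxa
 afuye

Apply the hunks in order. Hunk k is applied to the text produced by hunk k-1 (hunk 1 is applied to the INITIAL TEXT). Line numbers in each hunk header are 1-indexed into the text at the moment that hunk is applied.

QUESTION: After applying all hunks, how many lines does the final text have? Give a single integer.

Hunk 1: at line 1 remove [mhdao,kxrxb] add [qpl,bexmd] -> 8 lines: jweos yzj qpl bexmd lfy erz afuye fvbu
Hunk 2: at line 3 remove [bexmd,lfy,erz] add [tvxdp,txxa] -> 7 lines: jweos yzj qpl tvxdp txxa afuye fvbu
Hunk 3: at line 1 remove [yzj,qpl,tvxdp] add [daoz,fhn] -> 6 lines: jweos daoz fhn txxa afuye fvbu
Hunk 4: at line 1 remove [fhn] add [rpkwl] -> 6 lines: jweos daoz rpkwl txxa afuye fvbu
Final line count: 6

Answer: 6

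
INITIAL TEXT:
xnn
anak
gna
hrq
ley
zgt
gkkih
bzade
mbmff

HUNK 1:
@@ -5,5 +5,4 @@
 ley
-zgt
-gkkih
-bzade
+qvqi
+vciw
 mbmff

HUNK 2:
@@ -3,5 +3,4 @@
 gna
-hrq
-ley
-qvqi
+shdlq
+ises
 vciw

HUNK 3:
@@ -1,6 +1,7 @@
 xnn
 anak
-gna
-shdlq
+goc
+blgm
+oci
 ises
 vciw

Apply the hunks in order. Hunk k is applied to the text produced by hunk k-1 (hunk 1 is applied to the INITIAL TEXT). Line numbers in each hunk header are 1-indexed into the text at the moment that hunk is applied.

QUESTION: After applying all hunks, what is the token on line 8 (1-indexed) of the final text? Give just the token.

Answer: mbmff

Derivation:
Hunk 1: at line 5 remove [zgt,gkkih,bzade] add [qvqi,vciw] -> 8 lines: xnn anak gna hrq ley qvqi vciw mbmff
Hunk 2: at line 3 remove [hrq,ley,qvqi] add [shdlq,ises] -> 7 lines: xnn anak gna shdlq ises vciw mbmff
Hunk 3: at line 1 remove [gna,shdlq] add [goc,blgm,oci] -> 8 lines: xnn anak goc blgm oci ises vciw mbmff
Final line 8: mbmff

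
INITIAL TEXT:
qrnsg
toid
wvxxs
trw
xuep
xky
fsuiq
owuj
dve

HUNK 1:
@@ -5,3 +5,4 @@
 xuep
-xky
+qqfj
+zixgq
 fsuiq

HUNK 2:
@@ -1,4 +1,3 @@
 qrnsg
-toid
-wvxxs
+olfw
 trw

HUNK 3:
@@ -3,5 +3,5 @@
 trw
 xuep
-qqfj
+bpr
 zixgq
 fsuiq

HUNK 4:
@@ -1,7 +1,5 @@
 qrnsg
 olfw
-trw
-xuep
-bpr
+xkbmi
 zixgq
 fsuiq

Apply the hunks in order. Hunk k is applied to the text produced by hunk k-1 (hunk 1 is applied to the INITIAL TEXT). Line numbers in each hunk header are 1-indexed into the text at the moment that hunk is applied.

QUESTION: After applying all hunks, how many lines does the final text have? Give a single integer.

Hunk 1: at line 5 remove [xky] add [qqfj,zixgq] -> 10 lines: qrnsg toid wvxxs trw xuep qqfj zixgq fsuiq owuj dve
Hunk 2: at line 1 remove [toid,wvxxs] add [olfw] -> 9 lines: qrnsg olfw trw xuep qqfj zixgq fsuiq owuj dve
Hunk 3: at line 3 remove [qqfj] add [bpr] -> 9 lines: qrnsg olfw trw xuep bpr zixgq fsuiq owuj dve
Hunk 4: at line 1 remove [trw,xuep,bpr] add [xkbmi] -> 7 lines: qrnsg olfw xkbmi zixgq fsuiq owuj dve
Final line count: 7

Answer: 7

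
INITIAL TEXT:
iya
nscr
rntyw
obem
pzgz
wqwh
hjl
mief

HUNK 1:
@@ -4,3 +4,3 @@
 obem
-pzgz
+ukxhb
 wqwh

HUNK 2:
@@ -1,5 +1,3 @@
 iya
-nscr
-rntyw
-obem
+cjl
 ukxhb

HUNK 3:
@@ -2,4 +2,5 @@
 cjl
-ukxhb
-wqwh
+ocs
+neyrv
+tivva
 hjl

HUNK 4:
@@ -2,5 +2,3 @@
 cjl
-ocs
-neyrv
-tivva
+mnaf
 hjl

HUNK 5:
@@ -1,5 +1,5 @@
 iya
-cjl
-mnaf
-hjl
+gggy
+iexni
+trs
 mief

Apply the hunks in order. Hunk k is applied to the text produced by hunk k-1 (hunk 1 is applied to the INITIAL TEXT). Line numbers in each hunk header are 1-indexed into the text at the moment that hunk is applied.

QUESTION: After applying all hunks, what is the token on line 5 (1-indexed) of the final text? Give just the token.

Hunk 1: at line 4 remove [pzgz] add [ukxhb] -> 8 lines: iya nscr rntyw obem ukxhb wqwh hjl mief
Hunk 2: at line 1 remove [nscr,rntyw,obem] add [cjl] -> 6 lines: iya cjl ukxhb wqwh hjl mief
Hunk 3: at line 2 remove [ukxhb,wqwh] add [ocs,neyrv,tivva] -> 7 lines: iya cjl ocs neyrv tivva hjl mief
Hunk 4: at line 2 remove [ocs,neyrv,tivva] add [mnaf] -> 5 lines: iya cjl mnaf hjl mief
Hunk 5: at line 1 remove [cjl,mnaf,hjl] add [gggy,iexni,trs] -> 5 lines: iya gggy iexni trs mief
Final line 5: mief

Answer: mief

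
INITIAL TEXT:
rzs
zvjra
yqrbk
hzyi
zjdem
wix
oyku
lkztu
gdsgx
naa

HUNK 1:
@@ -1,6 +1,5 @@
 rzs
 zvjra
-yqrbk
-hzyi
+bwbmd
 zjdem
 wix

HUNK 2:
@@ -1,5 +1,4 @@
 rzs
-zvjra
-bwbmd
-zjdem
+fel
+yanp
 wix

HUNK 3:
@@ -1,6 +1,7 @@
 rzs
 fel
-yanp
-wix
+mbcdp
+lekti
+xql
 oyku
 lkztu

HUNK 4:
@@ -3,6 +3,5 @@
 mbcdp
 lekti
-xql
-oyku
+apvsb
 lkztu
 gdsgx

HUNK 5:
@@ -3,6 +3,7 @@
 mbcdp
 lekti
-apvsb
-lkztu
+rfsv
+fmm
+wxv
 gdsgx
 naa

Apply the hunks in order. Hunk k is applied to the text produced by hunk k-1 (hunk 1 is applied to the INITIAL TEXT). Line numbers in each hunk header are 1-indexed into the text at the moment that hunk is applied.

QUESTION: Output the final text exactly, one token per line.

Answer: rzs
fel
mbcdp
lekti
rfsv
fmm
wxv
gdsgx
naa

Derivation:
Hunk 1: at line 1 remove [yqrbk,hzyi] add [bwbmd] -> 9 lines: rzs zvjra bwbmd zjdem wix oyku lkztu gdsgx naa
Hunk 2: at line 1 remove [zvjra,bwbmd,zjdem] add [fel,yanp] -> 8 lines: rzs fel yanp wix oyku lkztu gdsgx naa
Hunk 3: at line 1 remove [yanp,wix] add [mbcdp,lekti,xql] -> 9 lines: rzs fel mbcdp lekti xql oyku lkztu gdsgx naa
Hunk 4: at line 3 remove [xql,oyku] add [apvsb] -> 8 lines: rzs fel mbcdp lekti apvsb lkztu gdsgx naa
Hunk 5: at line 3 remove [apvsb,lkztu] add [rfsv,fmm,wxv] -> 9 lines: rzs fel mbcdp lekti rfsv fmm wxv gdsgx naa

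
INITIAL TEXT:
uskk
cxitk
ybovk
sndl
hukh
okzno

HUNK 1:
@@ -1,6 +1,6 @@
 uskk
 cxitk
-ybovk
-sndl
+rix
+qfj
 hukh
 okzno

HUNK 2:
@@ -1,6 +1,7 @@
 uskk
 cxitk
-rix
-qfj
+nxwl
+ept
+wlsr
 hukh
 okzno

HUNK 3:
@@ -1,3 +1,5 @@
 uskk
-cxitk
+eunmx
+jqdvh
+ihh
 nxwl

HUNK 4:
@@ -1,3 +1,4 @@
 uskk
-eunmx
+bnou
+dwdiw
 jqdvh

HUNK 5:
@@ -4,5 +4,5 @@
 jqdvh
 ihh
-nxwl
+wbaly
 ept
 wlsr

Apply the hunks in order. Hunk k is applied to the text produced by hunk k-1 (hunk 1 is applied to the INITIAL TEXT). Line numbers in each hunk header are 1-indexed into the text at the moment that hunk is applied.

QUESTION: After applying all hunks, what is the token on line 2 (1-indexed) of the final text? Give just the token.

Hunk 1: at line 1 remove [ybovk,sndl] add [rix,qfj] -> 6 lines: uskk cxitk rix qfj hukh okzno
Hunk 2: at line 1 remove [rix,qfj] add [nxwl,ept,wlsr] -> 7 lines: uskk cxitk nxwl ept wlsr hukh okzno
Hunk 3: at line 1 remove [cxitk] add [eunmx,jqdvh,ihh] -> 9 lines: uskk eunmx jqdvh ihh nxwl ept wlsr hukh okzno
Hunk 4: at line 1 remove [eunmx] add [bnou,dwdiw] -> 10 lines: uskk bnou dwdiw jqdvh ihh nxwl ept wlsr hukh okzno
Hunk 5: at line 4 remove [nxwl] add [wbaly] -> 10 lines: uskk bnou dwdiw jqdvh ihh wbaly ept wlsr hukh okzno
Final line 2: bnou

Answer: bnou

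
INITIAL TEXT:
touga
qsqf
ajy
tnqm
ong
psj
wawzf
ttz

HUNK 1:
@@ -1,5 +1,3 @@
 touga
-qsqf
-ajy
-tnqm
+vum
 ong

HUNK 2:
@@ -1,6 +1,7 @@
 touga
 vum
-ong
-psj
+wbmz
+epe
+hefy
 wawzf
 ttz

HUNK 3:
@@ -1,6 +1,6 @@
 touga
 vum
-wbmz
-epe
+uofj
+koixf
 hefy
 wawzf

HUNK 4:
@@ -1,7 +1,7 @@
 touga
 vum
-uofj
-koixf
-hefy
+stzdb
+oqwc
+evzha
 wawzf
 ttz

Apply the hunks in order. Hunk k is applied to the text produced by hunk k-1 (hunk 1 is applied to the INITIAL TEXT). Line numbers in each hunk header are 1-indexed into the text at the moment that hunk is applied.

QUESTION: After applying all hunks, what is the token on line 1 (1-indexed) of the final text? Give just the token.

Answer: touga

Derivation:
Hunk 1: at line 1 remove [qsqf,ajy,tnqm] add [vum] -> 6 lines: touga vum ong psj wawzf ttz
Hunk 2: at line 1 remove [ong,psj] add [wbmz,epe,hefy] -> 7 lines: touga vum wbmz epe hefy wawzf ttz
Hunk 3: at line 1 remove [wbmz,epe] add [uofj,koixf] -> 7 lines: touga vum uofj koixf hefy wawzf ttz
Hunk 4: at line 1 remove [uofj,koixf,hefy] add [stzdb,oqwc,evzha] -> 7 lines: touga vum stzdb oqwc evzha wawzf ttz
Final line 1: touga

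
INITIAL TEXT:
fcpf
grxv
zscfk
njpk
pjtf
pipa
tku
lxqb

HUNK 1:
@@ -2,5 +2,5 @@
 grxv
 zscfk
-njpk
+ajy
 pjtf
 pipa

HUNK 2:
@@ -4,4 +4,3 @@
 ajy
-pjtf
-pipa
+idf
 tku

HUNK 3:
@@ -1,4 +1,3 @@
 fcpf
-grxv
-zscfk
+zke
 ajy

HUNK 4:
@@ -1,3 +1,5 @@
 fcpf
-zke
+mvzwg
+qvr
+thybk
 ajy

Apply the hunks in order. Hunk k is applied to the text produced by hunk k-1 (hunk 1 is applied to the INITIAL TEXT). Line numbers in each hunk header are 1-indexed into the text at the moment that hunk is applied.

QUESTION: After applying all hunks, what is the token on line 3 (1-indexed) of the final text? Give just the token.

Answer: qvr

Derivation:
Hunk 1: at line 2 remove [njpk] add [ajy] -> 8 lines: fcpf grxv zscfk ajy pjtf pipa tku lxqb
Hunk 2: at line 4 remove [pjtf,pipa] add [idf] -> 7 lines: fcpf grxv zscfk ajy idf tku lxqb
Hunk 3: at line 1 remove [grxv,zscfk] add [zke] -> 6 lines: fcpf zke ajy idf tku lxqb
Hunk 4: at line 1 remove [zke] add [mvzwg,qvr,thybk] -> 8 lines: fcpf mvzwg qvr thybk ajy idf tku lxqb
Final line 3: qvr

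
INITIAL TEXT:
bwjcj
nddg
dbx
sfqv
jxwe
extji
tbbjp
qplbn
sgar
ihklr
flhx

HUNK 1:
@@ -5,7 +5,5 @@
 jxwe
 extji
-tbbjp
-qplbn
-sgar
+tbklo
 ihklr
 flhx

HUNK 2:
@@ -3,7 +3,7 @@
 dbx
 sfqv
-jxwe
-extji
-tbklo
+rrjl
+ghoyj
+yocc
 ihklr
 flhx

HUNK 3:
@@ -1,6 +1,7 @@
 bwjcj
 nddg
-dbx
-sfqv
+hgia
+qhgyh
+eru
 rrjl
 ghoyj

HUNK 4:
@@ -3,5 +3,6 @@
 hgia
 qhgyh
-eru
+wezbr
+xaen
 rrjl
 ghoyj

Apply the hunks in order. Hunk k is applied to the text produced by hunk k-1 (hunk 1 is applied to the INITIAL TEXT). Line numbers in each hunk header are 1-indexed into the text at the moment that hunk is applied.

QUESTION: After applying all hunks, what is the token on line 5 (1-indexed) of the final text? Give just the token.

Answer: wezbr

Derivation:
Hunk 1: at line 5 remove [tbbjp,qplbn,sgar] add [tbklo] -> 9 lines: bwjcj nddg dbx sfqv jxwe extji tbklo ihklr flhx
Hunk 2: at line 3 remove [jxwe,extji,tbklo] add [rrjl,ghoyj,yocc] -> 9 lines: bwjcj nddg dbx sfqv rrjl ghoyj yocc ihklr flhx
Hunk 3: at line 1 remove [dbx,sfqv] add [hgia,qhgyh,eru] -> 10 lines: bwjcj nddg hgia qhgyh eru rrjl ghoyj yocc ihklr flhx
Hunk 4: at line 3 remove [eru] add [wezbr,xaen] -> 11 lines: bwjcj nddg hgia qhgyh wezbr xaen rrjl ghoyj yocc ihklr flhx
Final line 5: wezbr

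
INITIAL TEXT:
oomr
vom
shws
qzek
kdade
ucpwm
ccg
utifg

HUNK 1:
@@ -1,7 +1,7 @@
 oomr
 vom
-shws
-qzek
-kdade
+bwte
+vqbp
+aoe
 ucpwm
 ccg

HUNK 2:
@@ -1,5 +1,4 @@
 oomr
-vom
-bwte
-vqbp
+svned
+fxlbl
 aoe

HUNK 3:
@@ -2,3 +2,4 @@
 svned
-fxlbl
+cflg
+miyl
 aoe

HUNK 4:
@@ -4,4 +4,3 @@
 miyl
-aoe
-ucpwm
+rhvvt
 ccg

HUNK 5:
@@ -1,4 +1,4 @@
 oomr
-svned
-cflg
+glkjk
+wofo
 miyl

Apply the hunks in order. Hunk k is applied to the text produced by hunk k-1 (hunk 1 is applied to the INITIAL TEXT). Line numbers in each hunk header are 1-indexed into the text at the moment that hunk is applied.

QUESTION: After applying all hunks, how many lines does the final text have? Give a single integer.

Answer: 7

Derivation:
Hunk 1: at line 1 remove [shws,qzek,kdade] add [bwte,vqbp,aoe] -> 8 lines: oomr vom bwte vqbp aoe ucpwm ccg utifg
Hunk 2: at line 1 remove [vom,bwte,vqbp] add [svned,fxlbl] -> 7 lines: oomr svned fxlbl aoe ucpwm ccg utifg
Hunk 3: at line 2 remove [fxlbl] add [cflg,miyl] -> 8 lines: oomr svned cflg miyl aoe ucpwm ccg utifg
Hunk 4: at line 4 remove [aoe,ucpwm] add [rhvvt] -> 7 lines: oomr svned cflg miyl rhvvt ccg utifg
Hunk 5: at line 1 remove [svned,cflg] add [glkjk,wofo] -> 7 lines: oomr glkjk wofo miyl rhvvt ccg utifg
Final line count: 7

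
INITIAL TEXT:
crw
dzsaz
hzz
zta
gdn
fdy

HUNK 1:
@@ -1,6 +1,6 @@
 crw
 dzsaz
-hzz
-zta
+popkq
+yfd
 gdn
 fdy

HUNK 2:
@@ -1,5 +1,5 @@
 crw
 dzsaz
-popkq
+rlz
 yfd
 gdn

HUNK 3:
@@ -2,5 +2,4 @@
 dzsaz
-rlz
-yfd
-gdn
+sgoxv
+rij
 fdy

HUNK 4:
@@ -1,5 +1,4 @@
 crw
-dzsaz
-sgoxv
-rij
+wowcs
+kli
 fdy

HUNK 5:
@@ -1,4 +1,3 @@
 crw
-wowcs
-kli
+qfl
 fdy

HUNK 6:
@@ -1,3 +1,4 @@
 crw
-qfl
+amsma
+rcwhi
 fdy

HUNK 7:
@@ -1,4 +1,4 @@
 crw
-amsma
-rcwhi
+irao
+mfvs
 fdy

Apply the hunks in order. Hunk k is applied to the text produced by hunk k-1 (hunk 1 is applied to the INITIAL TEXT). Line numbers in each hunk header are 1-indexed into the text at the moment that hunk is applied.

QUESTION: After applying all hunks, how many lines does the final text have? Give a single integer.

Answer: 4

Derivation:
Hunk 1: at line 1 remove [hzz,zta] add [popkq,yfd] -> 6 lines: crw dzsaz popkq yfd gdn fdy
Hunk 2: at line 1 remove [popkq] add [rlz] -> 6 lines: crw dzsaz rlz yfd gdn fdy
Hunk 3: at line 2 remove [rlz,yfd,gdn] add [sgoxv,rij] -> 5 lines: crw dzsaz sgoxv rij fdy
Hunk 4: at line 1 remove [dzsaz,sgoxv,rij] add [wowcs,kli] -> 4 lines: crw wowcs kli fdy
Hunk 5: at line 1 remove [wowcs,kli] add [qfl] -> 3 lines: crw qfl fdy
Hunk 6: at line 1 remove [qfl] add [amsma,rcwhi] -> 4 lines: crw amsma rcwhi fdy
Hunk 7: at line 1 remove [amsma,rcwhi] add [irao,mfvs] -> 4 lines: crw irao mfvs fdy
Final line count: 4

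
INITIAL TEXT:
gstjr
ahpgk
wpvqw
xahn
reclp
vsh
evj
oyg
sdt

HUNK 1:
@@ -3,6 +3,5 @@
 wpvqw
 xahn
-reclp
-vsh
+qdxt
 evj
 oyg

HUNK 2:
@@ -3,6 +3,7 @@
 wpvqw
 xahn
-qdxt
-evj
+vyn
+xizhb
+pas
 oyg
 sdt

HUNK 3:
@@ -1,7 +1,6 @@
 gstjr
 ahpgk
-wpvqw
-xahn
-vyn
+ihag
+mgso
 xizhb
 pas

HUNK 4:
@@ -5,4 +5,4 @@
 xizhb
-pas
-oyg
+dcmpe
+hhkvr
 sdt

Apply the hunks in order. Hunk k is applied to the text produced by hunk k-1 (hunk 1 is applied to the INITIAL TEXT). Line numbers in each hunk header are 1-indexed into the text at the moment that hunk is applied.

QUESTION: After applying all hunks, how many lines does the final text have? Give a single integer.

Hunk 1: at line 3 remove [reclp,vsh] add [qdxt] -> 8 lines: gstjr ahpgk wpvqw xahn qdxt evj oyg sdt
Hunk 2: at line 3 remove [qdxt,evj] add [vyn,xizhb,pas] -> 9 lines: gstjr ahpgk wpvqw xahn vyn xizhb pas oyg sdt
Hunk 3: at line 1 remove [wpvqw,xahn,vyn] add [ihag,mgso] -> 8 lines: gstjr ahpgk ihag mgso xizhb pas oyg sdt
Hunk 4: at line 5 remove [pas,oyg] add [dcmpe,hhkvr] -> 8 lines: gstjr ahpgk ihag mgso xizhb dcmpe hhkvr sdt
Final line count: 8

Answer: 8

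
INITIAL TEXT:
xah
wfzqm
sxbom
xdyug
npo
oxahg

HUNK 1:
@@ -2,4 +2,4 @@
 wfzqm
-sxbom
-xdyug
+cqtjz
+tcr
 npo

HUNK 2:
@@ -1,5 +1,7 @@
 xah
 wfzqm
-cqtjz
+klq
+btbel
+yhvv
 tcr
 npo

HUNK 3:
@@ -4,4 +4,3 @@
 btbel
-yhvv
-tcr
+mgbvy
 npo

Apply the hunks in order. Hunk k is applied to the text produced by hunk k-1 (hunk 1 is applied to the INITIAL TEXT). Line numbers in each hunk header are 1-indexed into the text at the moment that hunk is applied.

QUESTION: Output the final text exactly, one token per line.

Answer: xah
wfzqm
klq
btbel
mgbvy
npo
oxahg

Derivation:
Hunk 1: at line 2 remove [sxbom,xdyug] add [cqtjz,tcr] -> 6 lines: xah wfzqm cqtjz tcr npo oxahg
Hunk 2: at line 1 remove [cqtjz] add [klq,btbel,yhvv] -> 8 lines: xah wfzqm klq btbel yhvv tcr npo oxahg
Hunk 3: at line 4 remove [yhvv,tcr] add [mgbvy] -> 7 lines: xah wfzqm klq btbel mgbvy npo oxahg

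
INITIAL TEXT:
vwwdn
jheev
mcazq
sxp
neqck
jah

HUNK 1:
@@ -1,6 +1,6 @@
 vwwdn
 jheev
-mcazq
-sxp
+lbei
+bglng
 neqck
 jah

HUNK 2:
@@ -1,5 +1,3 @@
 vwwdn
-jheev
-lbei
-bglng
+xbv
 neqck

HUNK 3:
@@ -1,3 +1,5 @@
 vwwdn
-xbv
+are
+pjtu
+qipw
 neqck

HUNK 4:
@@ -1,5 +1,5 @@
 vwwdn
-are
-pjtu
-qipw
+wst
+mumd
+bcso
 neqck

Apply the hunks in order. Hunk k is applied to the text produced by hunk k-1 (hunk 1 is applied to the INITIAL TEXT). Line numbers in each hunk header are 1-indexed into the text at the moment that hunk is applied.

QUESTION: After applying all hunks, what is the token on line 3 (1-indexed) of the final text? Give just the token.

Answer: mumd

Derivation:
Hunk 1: at line 1 remove [mcazq,sxp] add [lbei,bglng] -> 6 lines: vwwdn jheev lbei bglng neqck jah
Hunk 2: at line 1 remove [jheev,lbei,bglng] add [xbv] -> 4 lines: vwwdn xbv neqck jah
Hunk 3: at line 1 remove [xbv] add [are,pjtu,qipw] -> 6 lines: vwwdn are pjtu qipw neqck jah
Hunk 4: at line 1 remove [are,pjtu,qipw] add [wst,mumd,bcso] -> 6 lines: vwwdn wst mumd bcso neqck jah
Final line 3: mumd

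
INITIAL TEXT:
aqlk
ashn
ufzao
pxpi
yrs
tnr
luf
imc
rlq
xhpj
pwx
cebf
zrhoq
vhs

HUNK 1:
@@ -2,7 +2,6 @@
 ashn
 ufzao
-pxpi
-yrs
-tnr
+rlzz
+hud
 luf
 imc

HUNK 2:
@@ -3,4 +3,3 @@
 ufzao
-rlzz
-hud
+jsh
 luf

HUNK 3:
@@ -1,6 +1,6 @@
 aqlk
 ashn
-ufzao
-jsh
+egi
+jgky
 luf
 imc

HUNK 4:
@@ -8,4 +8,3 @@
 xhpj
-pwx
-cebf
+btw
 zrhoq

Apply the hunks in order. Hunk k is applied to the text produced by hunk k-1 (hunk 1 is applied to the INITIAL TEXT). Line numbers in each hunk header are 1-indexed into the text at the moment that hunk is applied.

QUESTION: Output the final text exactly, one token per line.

Hunk 1: at line 2 remove [pxpi,yrs,tnr] add [rlzz,hud] -> 13 lines: aqlk ashn ufzao rlzz hud luf imc rlq xhpj pwx cebf zrhoq vhs
Hunk 2: at line 3 remove [rlzz,hud] add [jsh] -> 12 lines: aqlk ashn ufzao jsh luf imc rlq xhpj pwx cebf zrhoq vhs
Hunk 3: at line 1 remove [ufzao,jsh] add [egi,jgky] -> 12 lines: aqlk ashn egi jgky luf imc rlq xhpj pwx cebf zrhoq vhs
Hunk 4: at line 8 remove [pwx,cebf] add [btw] -> 11 lines: aqlk ashn egi jgky luf imc rlq xhpj btw zrhoq vhs

Answer: aqlk
ashn
egi
jgky
luf
imc
rlq
xhpj
btw
zrhoq
vhs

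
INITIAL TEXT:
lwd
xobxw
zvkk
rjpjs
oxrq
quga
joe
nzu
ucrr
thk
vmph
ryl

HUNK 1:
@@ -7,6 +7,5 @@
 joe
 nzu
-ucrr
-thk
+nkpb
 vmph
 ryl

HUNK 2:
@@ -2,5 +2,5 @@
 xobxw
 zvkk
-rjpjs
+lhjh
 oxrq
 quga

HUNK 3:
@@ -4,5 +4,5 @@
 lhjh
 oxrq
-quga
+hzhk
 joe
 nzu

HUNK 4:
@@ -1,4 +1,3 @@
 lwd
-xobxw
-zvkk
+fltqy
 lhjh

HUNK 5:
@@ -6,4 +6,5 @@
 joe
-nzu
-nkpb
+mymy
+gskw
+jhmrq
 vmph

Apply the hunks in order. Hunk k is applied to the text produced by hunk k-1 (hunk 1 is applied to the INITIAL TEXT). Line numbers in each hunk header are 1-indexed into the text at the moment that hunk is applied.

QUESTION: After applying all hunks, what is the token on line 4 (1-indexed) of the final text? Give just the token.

Answer: oxrq

Derivation:
Hunk 1: at line 7 remove [ucrr,thk] add [nkpb] -> 11 lines: lwd xobxw zvkk rjpjs oxrq quga joe nzu nkpb vmph ryl
Hunk 2: at line 2 remove [rjpjs] add [lhjh] -> 11 lines: lwd xobxw zvkk lhjh oxrq quga joe nzu nkpb vmph ryl
Hunk 3: at line 4 remove [quga] add [hzhk] -> 11 lines: lwd xobxw zvkk lhjh oxrq hzhk joe nzu nkpb vmph ryl
Hunk 4: at line 1 remove [xobxw,zvkk] add [fltqy] -> 10 lines: lwd fltqy lhjh oxrq hzhk joe nzu nkpb vmph ryl
Hunk 5: at line 6 remove [nzu,nkpb] add [mymy,gskw,jhmrq] -> 11 lines: lwd fltqy lhjh oxrq hzhk joe mymy gskw jhmrq vmph ryl
Final line 4: oxrq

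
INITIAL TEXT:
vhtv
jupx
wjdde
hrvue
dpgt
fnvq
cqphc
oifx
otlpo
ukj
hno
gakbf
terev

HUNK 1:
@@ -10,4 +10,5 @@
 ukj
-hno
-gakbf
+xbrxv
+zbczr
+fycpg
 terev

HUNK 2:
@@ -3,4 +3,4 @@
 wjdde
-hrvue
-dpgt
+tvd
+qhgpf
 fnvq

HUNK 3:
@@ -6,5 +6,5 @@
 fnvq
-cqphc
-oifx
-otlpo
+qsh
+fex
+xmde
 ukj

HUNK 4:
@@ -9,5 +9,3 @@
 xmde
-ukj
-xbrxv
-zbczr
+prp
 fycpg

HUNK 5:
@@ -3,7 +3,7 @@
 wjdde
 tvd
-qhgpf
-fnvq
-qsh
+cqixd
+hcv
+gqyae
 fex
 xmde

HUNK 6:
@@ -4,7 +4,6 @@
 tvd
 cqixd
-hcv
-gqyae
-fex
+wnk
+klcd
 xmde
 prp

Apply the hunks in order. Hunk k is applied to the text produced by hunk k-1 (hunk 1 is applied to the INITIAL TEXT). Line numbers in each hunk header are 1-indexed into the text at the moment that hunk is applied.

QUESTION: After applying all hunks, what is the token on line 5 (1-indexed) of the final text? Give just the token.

Hunk 1: at line 10 remove [hno,gakbf] add [xbrxv,zbczr,fycpg] -> 14 lines: vhtv jupx wjdde hrvue dpgt fnvq cqphc oifx otlpo ukj xbrxv zbczr fycpg terev
Hunk 2: at line 3 remove [hrvue,dpgt] add [tvd,qhgpf] -> 14 lines: vhtv jupx wjdde tvd qhgpf fnvq cqphc oifx otlpo ukj xbrxv zbczr fycpg terev
Hunk 3: at line 6 remove [cqphc,oifx,otlpo] add [qsh,fex,xmde] -> 14 lines: vhtv jupx wjdde tvd qhgpf fnvq qsh fex xmde ukj xbrxv zbczr fycpg terev
Hunk 4: at line 9 remove [ukj,xbrxv,zbczr] add [prp] -> 12 lines: vhtv jupx wjdde tvd qhgpf fnvq qsh fex xmde prp fycpg terev
Hunk 5: at line 3 remove [qhgpf,fnvq,qsh] add [cqixd,hcv,gqyae] -> 12 lines: vhtv jupx wjdde tvd cqixd hcv gqyae fex xmde prp fycpg terev
Hunk 6: at line 4 remove [hcv,gqyae,fex] add [wnk,klcd] -> 11 lines: vhtv jupx wjdde tvd cqixd wnk klcd xmde prp fycpg terev
Final line 5: cqixd

Answer: cqixd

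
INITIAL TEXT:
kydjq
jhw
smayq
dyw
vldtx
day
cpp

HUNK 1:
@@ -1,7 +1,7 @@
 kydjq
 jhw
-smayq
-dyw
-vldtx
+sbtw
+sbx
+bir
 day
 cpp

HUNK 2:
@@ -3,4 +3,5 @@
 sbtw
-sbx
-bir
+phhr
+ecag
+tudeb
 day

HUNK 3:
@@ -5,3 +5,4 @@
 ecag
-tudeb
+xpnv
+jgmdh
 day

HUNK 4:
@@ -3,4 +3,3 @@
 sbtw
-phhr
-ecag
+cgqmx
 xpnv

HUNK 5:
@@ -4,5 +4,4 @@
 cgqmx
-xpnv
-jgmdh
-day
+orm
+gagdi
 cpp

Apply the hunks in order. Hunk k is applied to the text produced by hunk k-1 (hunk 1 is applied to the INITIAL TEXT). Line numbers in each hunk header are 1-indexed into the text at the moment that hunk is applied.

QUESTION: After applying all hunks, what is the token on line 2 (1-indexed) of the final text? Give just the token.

Hunk 1: at line 1 remove [smayq,dyw,vldtx] add [sbtw,sbx,bir] -> 7 lines: kydjq jhw sbtw sbx bir day cpp
Hunk 2: at line 3 remove [sbx,bir] add [phhr,ecag,tudeb] -> 8 lines: kydjq jhw sbtw phhr ecag tudeb day cpp
Hunk 3: at line 5 remove [tudeb] add [xpnv,jgmdh] -> 9 lines: kydjq jhw sbtw phhr ecag xpnv jgmdh day cpp
Hunk 4: at line 3 remove [phhr,ecag] add [cgqmx] -> 8 lines: kydjq jhw sbtw cgqmx xpnv jgmdh day cpp
Hunk 5: at line 4 remove [xpnv,jgmdh,day] add [orm,gagdi] -> 7 lines: kydjq jhw sbtw cgqmx orm gagdi cpp
Final line 2: jhw

Answer: jhw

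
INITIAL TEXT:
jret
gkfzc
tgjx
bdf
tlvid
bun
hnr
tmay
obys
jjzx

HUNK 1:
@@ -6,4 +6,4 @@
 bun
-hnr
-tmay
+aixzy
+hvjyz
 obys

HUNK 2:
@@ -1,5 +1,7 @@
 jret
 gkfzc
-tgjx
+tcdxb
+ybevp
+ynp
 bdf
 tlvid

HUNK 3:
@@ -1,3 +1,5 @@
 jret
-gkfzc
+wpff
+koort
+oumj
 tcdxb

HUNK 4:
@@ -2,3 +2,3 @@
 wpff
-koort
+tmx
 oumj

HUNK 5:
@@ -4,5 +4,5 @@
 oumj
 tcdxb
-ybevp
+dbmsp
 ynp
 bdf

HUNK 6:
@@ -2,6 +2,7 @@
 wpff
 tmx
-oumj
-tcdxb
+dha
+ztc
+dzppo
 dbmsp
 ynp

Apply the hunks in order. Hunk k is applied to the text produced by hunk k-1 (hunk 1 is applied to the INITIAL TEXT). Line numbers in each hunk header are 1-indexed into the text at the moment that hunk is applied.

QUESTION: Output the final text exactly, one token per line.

Hunk 1: at line 6 remove [hnr,tmay] add [aixzy,hvjyz] -> 10 lines: jret gkfzc tgjx bdf tlvid bun aixzy hvjyz obys jjzx
Hunk 2: at line 1 remove [tgjx] add [tcdxb,ybevp,ynp] -> 12 lines: jret gkfzc tcdxb ybevp ynp bdf tlvid bun aixzy hvjyz obys jjzx
Hunk 3: at line 1 remove [gkfzc] add [wpff,koort,oumj] -> 14 lines: jret wpff koort oumj tcdxb ybevp ynp bdf tlvid bun aixzy hvjyz obys jjzx
Hunk 4: at line 2 remove [koort] add [tmx] -> 14 lines: jret wpff tmx oumj tcdxb ybevp ynp bdf tlvid bun aixzy hvjyz obys jjzx
Hunk 5: at line 4 remove [ybevp] add [dbmsp] -> 14 lines: jret wpff tmx oumj tcdxb dbmsp ynp bdf tlvid bun aixzy hvjyz obys jjzx
Hunk 6: at line 2 remove [oumj,tcdxb] add [dha,ztc,dzppo] -> 15 lines: jret wpff tmx dha ztc dzppo dbmsp ynp bdf tlvid bun aixzy hvjyz obys jjzx

Answer: jret
wpff
tmx
dha
ztc
dzppo
dbmsp
ynp
bdf
tlvid
bun
aixzy
hvjyz
obys
jjzx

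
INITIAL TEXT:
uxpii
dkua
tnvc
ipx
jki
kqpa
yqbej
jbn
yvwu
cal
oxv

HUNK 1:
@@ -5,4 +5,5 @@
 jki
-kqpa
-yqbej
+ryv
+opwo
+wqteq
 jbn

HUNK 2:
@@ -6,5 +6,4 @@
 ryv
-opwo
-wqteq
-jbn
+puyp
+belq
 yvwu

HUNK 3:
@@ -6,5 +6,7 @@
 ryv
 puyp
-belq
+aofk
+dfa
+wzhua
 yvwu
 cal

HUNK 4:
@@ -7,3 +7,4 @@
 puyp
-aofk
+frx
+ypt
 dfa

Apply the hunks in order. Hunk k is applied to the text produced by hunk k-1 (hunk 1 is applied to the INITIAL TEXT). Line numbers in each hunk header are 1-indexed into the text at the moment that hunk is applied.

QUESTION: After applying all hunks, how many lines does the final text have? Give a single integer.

Hunk 1: at line 5 remove [kqpa,yqbej] add [ryv,opwo,wqteq] -> 12 lines: uxpii dkua tnvc ipx jki ryv opwo wqteq jbn yvwu cal oxv
Hunk 2: at line 6 remove [opwo,wqteq,jbn] add [puyp,belq] -> 11 lines: uxpii dkua tnvc ipx jki ryv puyp belq yvwu cal oxv
Hunk 3: at line 6 remove [belq] add [aofk,dfa,wzhua] -> 13 lines: uxpii dkua tnvc ipx jki ryv puyp aofk dfa wzhua yvwu cal oxv
Hunk 4: at line 7 remove [aofk] add [frx,ypt] -> 14 lines: uxpii dkua tnvc ipx jki ryv puyp frx ypt dfa wzhua yvwu cal oxv
Final line count: 14

Answer: 14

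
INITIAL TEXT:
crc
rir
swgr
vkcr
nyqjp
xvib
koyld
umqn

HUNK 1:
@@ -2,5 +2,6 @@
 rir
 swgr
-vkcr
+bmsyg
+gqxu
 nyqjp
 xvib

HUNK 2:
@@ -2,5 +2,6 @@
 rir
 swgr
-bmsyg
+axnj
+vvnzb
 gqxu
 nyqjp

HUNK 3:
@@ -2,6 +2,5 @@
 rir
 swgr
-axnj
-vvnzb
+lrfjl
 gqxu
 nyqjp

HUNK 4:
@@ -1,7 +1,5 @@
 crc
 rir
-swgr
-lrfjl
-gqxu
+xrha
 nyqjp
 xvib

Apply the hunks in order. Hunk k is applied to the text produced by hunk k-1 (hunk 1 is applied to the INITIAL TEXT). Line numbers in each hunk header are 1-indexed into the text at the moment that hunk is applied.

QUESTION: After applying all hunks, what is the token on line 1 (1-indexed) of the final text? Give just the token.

Hunk 1: at line 2 remove [vkcr] add [bmsyg,gqxu] -> 9 lines: crc rir swgr bmsyg gqxu nyqjp xvib koyld umqn
Hunk 2: at line 2 remove [bmsyg] add [axnj,vvnzb] -> 10 lines: crc rir swgr axnj vvnzb gqxu nyqjp xvib koyld umqn
Hunk 3: at line 2 remove [axnj,vvnzb] add [lrfjl] -> 9 lines: crc rir swgr lrfjl gqxu nyqjp xvib koyld umqn
Hunk 4: at line 1 remove [swgr,lrfjl,gqxu] add [xrha] -> 7 lines: crc rir xrha nyqjp xvib koyld umqn
Final line 1: crc

Answer: crc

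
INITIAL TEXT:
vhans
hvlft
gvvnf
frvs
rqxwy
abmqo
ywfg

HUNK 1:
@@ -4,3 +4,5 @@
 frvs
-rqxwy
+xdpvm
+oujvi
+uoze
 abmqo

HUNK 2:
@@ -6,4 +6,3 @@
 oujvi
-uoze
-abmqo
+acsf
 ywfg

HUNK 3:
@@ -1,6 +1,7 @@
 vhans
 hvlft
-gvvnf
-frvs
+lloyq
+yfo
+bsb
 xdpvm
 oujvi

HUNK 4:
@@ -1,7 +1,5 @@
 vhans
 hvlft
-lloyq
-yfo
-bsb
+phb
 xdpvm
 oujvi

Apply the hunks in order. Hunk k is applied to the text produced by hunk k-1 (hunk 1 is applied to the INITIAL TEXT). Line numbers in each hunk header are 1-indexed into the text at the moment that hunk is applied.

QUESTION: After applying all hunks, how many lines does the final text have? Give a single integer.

Hunk 1: at line 4 remove [rqxwy] add [xdpvm,oujvi,uoze] -> 9 lines: vhans hvlft gvvnf frvs xdpvm oujvi uoze abmqo ywfg
Hunk 2: at line 6 remove [uoze,abmqo] add [acsf] -> 8 lines: vhans hvlft gvvnf frvs xdpvm oujvi acsf ywfg
Hunk 3: at line 1 remove [gvvnf,frvs] add [lloyq,yfo,bsb] -> 9 lines: vhans hvlft lloyq yfo bsb xdpvm oujvi acsf ywfg
Hunk 4: at line 1 remove [lloyq,yfo,bsb] add [phb] -> 7 lines: vhans hvlft phb xdpvm oujvi acsf ywfg
Final line count: 7

Answer: 7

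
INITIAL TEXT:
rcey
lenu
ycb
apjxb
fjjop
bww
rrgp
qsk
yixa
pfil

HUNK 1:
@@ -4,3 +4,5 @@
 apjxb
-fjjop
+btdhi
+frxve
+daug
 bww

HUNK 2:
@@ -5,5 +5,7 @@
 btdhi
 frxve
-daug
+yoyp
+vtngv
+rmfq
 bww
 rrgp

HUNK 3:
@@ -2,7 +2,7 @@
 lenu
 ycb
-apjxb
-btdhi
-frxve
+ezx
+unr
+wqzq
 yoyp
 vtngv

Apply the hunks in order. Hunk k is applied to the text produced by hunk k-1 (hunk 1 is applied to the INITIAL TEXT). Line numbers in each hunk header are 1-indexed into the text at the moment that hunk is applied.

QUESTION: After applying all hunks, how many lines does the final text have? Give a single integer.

Answer: 14

Derivation:
Hunk 1: at line 4 remove [fjjop] add [btdhi,frxve,daug] -> 12 lines: rcey lenu ycb apjxb btdhi frxve daug bww rrgp qsk yixa pfil
Hunk 2: at line 5 remove [daug] add [yoyp,vtngv,rmfq] -> 14 lines: rcey lenu ycb apjxb btdhi frxve yoyp vtngv rmfq bww rrgp qsk yixa pfil
Hunk 3: at line 2 remove [apjxb,btdhi,frxve] add [ezx,unr,wqzq] -> 14 lines: rcey lenu ycb ezx unr wqzq yoyp vtngv rmfq bww rrgp qsk yixa pfil
Final line count: 14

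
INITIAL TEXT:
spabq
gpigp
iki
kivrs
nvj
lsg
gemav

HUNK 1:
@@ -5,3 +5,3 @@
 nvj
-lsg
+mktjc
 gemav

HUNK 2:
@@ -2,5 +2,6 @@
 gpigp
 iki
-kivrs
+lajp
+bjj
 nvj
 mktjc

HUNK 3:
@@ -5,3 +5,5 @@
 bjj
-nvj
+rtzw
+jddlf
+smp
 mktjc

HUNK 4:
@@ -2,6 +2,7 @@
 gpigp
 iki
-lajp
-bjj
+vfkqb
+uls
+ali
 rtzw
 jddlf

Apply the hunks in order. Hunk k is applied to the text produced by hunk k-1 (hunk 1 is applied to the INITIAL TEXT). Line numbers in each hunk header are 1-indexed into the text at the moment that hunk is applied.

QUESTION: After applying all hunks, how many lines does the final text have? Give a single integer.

Answer: 11

Derivation:
Hunk 1: at line 5 remove [lsg] add [mktjc] -> 7 lines: spabq gpigp iki kivrs nvj mktjc gemav
Hunk 2: at line 2 remove [kivrs] add [lajp,bjj] -> 8 lines: spabq gpigp iki lajp bjj nvj mktjc gemav
Hunk 3: at line 5 remove [nvj] add [rtzw,jddlf,smp] -> 10 lines: spabq gpigp iki lajp bjj rtzw jddlf smp mktjc gemav
Hunk 4: at line 2 remove [lajp,bjj] add [vfkqb,uls,ali] -> 11 lines: spabq gpigp iki vfkqb uls ali rtzw jddlf smp mktjc gemav
Final line count: 11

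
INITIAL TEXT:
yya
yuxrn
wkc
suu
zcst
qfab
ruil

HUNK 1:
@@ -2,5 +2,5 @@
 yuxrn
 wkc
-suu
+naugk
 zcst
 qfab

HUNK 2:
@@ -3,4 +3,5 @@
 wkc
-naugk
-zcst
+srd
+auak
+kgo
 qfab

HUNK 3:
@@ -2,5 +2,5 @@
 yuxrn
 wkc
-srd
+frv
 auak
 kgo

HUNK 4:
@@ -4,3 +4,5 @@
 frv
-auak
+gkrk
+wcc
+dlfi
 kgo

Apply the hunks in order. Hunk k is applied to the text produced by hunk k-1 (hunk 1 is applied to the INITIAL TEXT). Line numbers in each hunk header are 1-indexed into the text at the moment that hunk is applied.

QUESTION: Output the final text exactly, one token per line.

Hunk 1: at line 2 remove [suu] add [naugk] -> 7 lines: yya yuxrn wkc naugk zcst qfab ruil
Hunk 2: at line 3 remove [naugk,zcst] add [srd,auak,kgo] -> 8 lines: yya yuxrn wkc srd auak kgo qfab ruil
Hunk 3: at line 2 remove [srd] add [frv] -> 8 lines: yya yuxrn wkc frv auak kgo qfab ruil
Hunk 4: at line 4 remove [auak] add [gkrk,wcc,dlfi] -> 10 lines: yya yuxrn wkc frv gkrk wcc dlfi kgo qfab ruil

Answer: yya
yuxrn
wkc
frv
gkrk
wcc
dlfi
kgo
qfab
ruil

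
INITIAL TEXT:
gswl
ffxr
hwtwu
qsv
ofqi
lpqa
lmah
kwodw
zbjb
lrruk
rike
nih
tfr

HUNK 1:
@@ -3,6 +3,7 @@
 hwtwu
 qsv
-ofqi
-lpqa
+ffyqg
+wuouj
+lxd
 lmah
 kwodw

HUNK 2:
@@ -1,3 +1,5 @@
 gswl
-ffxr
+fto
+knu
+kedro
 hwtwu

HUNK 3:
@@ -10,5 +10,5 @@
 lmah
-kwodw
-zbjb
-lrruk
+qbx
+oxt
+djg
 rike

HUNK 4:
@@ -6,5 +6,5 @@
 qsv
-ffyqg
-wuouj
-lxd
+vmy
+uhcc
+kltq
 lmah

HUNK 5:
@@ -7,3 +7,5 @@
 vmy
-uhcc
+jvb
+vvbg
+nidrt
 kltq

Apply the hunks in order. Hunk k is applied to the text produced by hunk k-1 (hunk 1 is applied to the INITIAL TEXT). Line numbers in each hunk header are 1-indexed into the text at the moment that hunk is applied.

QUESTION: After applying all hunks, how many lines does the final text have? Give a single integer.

Answer: 18

Derivation:
Hunk 1: at line 3 remove [ofqi,lpqa] add [ffyqg,wuouj,lxd] -> 14 lines: gswl ffxr hwtwu qsv ffyqg wuouj lxd lmah kwodw zbjb lrruk rike nih tfr
Hunk 2: at line 1 remove [ffxr] add [fto,knu,kedro] -> 16 lines: gswl fto knu kedro hwtwu qsv ffyqg wuouj lxd lmah kwodw zbjb lrruk rike nih tfr
Hunk 3: at line 10 remove [kwodw,zbjb,lrruk] add [qbx,oxt,djg] -> 16 lines: gswl fto knu kedro hwtwu qsv ffyqg wuouj lxd lmah qbx oxt djg rike nih tfr
Hunk 4: at line 6 remove [ffyqg,wuouj,lxd] add [vmy,uhcc,kltq] -> 16 lines: gswl fto knu kedro hwtwu qsv vmy uhcc kltq lmah qbx oxt djg rike nih tfr
Hunk 5: at line 7 remove [uhcc] add [jvb,vvbg,nidrt] -> 18 lines: gswl fto knu kedro hwtwu qsv vmy jvb vvbg nidrt kltq lmah qbx oxt djg rike nih tfr
Final line count: 18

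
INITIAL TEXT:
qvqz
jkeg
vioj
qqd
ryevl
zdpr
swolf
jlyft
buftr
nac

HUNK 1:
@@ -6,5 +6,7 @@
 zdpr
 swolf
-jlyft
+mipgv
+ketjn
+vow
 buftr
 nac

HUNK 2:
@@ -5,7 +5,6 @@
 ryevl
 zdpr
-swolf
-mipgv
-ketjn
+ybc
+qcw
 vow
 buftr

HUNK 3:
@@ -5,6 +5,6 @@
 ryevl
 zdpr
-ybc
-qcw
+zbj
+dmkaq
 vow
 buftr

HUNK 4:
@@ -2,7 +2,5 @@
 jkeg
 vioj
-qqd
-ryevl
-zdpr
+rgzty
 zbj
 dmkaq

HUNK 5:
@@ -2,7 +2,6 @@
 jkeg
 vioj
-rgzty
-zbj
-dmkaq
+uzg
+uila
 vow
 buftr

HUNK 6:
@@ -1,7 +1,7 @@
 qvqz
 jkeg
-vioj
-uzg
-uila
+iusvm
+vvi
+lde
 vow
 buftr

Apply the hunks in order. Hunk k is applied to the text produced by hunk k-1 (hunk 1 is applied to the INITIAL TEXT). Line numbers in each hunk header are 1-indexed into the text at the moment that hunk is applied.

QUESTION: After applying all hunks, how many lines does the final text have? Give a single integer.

Hunk 1: at line 6 remove [jlyft] add [mipgv,ketjn,vow] -> 12 lines: qvqz jkeg vioj qqd ryevl zdpr swolf mipgv ketjn vow buftr nac
Hunk 2: at line 5 remove [swolf,mipgv,ketjn] add [ybc,qcw] -> 11 lines: qvqz jkeg vioj qqd ryevl zdpr ybc qcw vow buftr nac
Hunk 3: at line 5 remove [ybc,qcw] add [zbj,dmkaq] -> 11 lines: qvqz jkeg vioj qqd ryevl zdpr zbj dmkaq vow buftr nac
Hunk 4: at line 2 remove [qqd,ryevl,zdpr] add [rgzty] -> 9 lines: qvqz jkeg vioj rgzty zbj dmkaq vow buftr nac
Hunk 5: at line 2 remove [rgzty,zbj,dmkaq] add [uzg,uila] -> 8 lines: qvqz jkeg vioj uzg uila vow buftr nac
Hunk 6: at line 1 remove [vioj,uzg,uila] add [iusvm,vvi,lde] -> 8 lines: qvqz jkeg iusvm vvi lde vow buftr nac
Final line count: 8

Answer: 8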